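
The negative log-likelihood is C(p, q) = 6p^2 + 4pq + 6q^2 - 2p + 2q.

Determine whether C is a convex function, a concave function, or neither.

convex

C is quadratic, so its Hessian is the constant matrix H = [[12, 4], [4, 12]].
det(H) = 128, tr(H) = 24.
det(H) > 0 and tr(H) > 0, so H is positive definite everywhere: convex.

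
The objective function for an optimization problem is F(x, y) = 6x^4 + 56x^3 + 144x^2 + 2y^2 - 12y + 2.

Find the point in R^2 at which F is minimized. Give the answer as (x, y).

(0, 3)

F(x,y) separates as P(x) + Q(y) + 2, so its minimum is min P + min Q + 2.
P'(x) = 24x(x + 3)(x + 4) vanishes at x ∈ {-4, -3, 0}; Q'(y) = 4y - 12 vanishes at y ∈ {3}.
Local minima of P (where P''>0): P(-4)=256, P(0)=0. Local minima of Q: Q(3)=-18.
So the global minimum of F is P(0) + Q(3) + 2 = 0 − 18 + 2 = -16, attained at (0, 3).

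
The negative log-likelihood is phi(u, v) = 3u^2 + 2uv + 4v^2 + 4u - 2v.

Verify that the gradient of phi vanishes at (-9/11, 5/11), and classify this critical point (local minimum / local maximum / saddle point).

local minimum

∇phi = (6u + 2v + 4, 2u + 8v - 2); substituting (-9/11, 5/11) gives ∇phi = (0, 0), so (-9/11, 5/11) is indeed a critical point.
The Hessian of phi is constant: H = [[6, 2], [2, 8]].
det(H) = 6·8 − 2² = 44.
det(H) > 0 and tr(H) = 14 > 0, so H is positive definite and the point is a local minimum.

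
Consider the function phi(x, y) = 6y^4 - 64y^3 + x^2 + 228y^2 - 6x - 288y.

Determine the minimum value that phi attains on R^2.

-127

phi(x,y) separates as P(x) + Q(y), so its minimum is min P + min Q.
P'(x) = 2x - 6 vanishes at x ∈ {3}; Q'(y) = 24(y - 4)(y - 3)(y - 1) vanishes at y ∈ {1, 3, 4}.
Local minima of P (where P''>0): P(3)=-9. Local minima of Q: Q(1)=-118, Q(4)=-64.
So the global minimum of phi is P(3) + Q(1) = -9 − 118 = -127, attained at (3, 1).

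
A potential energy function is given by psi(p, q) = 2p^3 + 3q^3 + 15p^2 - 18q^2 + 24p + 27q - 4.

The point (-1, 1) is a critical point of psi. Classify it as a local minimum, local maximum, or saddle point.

The mixed partial ∂²psi/∂p∂q is 0, so the Hessian at any point is diag(psi_pp, psi_qq) = diag(6(2p + 5), 18(q - 2)).
At (-1, 1): H = diag(18, -18).
The eigenvalues have opposite signs, so H is indefinite: a saddle point.

saddle point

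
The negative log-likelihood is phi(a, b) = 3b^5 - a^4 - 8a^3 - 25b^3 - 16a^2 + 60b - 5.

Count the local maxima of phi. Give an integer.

phi separates as a function of a plus a function of b, so ∇phi=0 decouples.
∂phi/∂a = -4a(a + 2)(a + 4) = 0 at a ∈ {-4, -2, 0}; ∂phi/∂b = 15(b - 2)(b - 1)(b + 1)(b + 2) = 0 at b ∈ {-2, -1, 1, 2}.
The Hessian is diagonal: diag(phi_aa, phi_bb). Second derivatives: phi_aa(-4)=-32, phi_aa(-2)=16, phi_aa(0)=-32; phi_bb(-2)=-180, phi_bb(-1)=90, phi_bb(1)=-90, phi_bb(2)=180.
Local maxima occur where both diagonal entries negative: (-4, -2), (-4, 1), (0, -2), (0, 1). Count: 4.

4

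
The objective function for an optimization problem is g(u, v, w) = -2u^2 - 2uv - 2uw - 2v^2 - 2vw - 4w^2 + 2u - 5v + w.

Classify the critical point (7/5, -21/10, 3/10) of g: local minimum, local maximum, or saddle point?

local maximum

The Hessian is constant: H = [[-4, -2, -2], [-2, -4, -2], [-2, -2, -8]].
Leading principal minors: Δ₁ = -4, Δ₂ = 12, Δ₃ = -80.
The minors alternate sign starting negative (−, +, −), so H is negative definite: a local maximum.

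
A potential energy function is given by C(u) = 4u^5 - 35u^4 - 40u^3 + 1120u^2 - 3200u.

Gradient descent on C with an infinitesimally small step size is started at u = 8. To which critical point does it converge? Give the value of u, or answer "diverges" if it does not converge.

5

C'(u) = 20(u - 5)(u - 4)(u - 2)(u + 4), so C'(8) = 17280.
Gradient descent moves in the -C' direction, i.e. u is decreasing.
The nearest critical point in that direction is u = 5, where C'' = 540 > 0 (a local minimum). The iterate converges there.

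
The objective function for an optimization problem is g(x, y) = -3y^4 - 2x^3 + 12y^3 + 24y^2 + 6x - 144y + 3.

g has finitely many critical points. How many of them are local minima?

g separates as a function of x plus a function of y, so ∇g=0 decouples.
∂g/∂x = -6(x - 1)(x + 1) = 0 at x ∈ {-1, 1}; ∂g/∂y = -12(y - 3)(y - 2)(y + 2) = 0 at y ∈ {-2, 2, 3}.
The Hessian is diagonal: diag(g_xx, g_yy). Second derivatives: g_xx(-1)=12, g_xx(1)=-12; g_yy(-2)=-240, g_yy(2)=48, g_yy(3)=-60.
Local minima occur where both diagonal entries positive: (-1, 2). Count: 1.

1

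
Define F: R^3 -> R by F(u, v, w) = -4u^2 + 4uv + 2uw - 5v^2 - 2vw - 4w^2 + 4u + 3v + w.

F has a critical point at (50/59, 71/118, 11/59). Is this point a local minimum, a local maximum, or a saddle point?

The Hessian is constant: H = [[-8, 4, 2], [4, -10, -2], [2, -2, -8]].
Leading principal minors: Δ₁ = -8, Δ₂ = 64, Δ₃ = -472.
The minors alternate sign starting negative (−, +, −), so H is negative definite: a local maximum.

local maximum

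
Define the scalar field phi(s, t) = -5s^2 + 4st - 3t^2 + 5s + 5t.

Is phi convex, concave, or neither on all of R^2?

phi is quadratic, so its Hessian is the constant matrix H = [[-10, 4], [4, -6]].
det(H) = 44, tr(H) = -16.
det(H) > 0 and tr(H) < 0, so H is negative definite everywhere: concave.

concave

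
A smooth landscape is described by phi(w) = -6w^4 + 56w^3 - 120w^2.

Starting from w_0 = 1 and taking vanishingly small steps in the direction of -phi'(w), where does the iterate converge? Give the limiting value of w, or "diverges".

2

phi'(w) = -24w(w - 5)(w - 2), so phi'(1) = -96.
Gradient descent moves in the -phi' direction, i.e. w is increasing.
The nearest critical point in that direction is w = 2, where phi'' = 144 > 0 (a local minimum). The iterate converges there.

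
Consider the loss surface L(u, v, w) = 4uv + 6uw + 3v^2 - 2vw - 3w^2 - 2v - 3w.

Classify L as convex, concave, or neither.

L is quadratic, so its Hessian is the constant matrix H = [[0, 4, 6], [4, 6, -2], [6, -2, -6]].
Leading principal minors: 0, -16, -216.
Neither pattern holds ⇒ H is indefinite ⇒ neither convex nor concave.

neither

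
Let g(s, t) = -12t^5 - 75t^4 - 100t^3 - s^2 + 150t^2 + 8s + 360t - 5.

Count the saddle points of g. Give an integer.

2

g separates as a function of s plus a function of t, so ∇g=0 decouples.
∂g/∂s = -2(s - 4) = 0 at s ∈ {4}; ∂g/∂t = -60(t - 1)(t + 1)(t + 2)(t + 3) = 0 at t ∈ {-3, -2, -1, 1}.
The Hessian is diagonal: diag(g_ss, g_tt). Second derivatives: g_ss(4)=-2; g_tt(-3)=480, g_tt(-2)=-180, g_tt(-1)=240, g_tt(1)=-1440.
Saddle points occur where the two diagonal entries have opposite signs: (4, -3), (4, -1). Count: 2.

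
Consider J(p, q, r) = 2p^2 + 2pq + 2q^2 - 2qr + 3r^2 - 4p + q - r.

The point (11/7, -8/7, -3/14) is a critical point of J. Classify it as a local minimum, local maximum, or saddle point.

local minimum

The Hessian is constant: H = [[4, 2, 0], [2, 4, -2], [0, -2, 6]].
Leading principal minors: Δ₁ = 4, Δ₂ = 12, Δ₃ = 56.
All leading minors are positive, so H is positive definite: a local minimum.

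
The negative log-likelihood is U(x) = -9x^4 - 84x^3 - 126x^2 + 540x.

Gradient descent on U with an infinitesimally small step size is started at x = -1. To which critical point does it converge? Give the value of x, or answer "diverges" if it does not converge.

-3

U'(x) = -36(x - 1)(x + 3)(x + 5), so U'(-1) = 576.
Gradient descent moves in the -U' direction, i.e. x is decreasing.
The nearest critical point in that direction is x = -3, where U'' = 288 > 0 (a local minimum). The iterate converges there.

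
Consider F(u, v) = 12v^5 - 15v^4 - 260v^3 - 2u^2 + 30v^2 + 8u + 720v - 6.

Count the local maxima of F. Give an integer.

2

F separates as a function of u plus a function of v, so ∇F=0 decouples.
∂F/∂u = -4(u - 2) = 0 at u ∈ {2}; ∂F/∂v = 60(v - 4)(v - 1)(v + 1)(v + 3) = 0 at v ∈ {-3, -1, 1, 4}.
The Hessian is diagonal: diag(F_uu, F_vv). Second derivatives: F_uu(2)=-4; F_vv(-3)=-3360, F_vv(-1)=1200, F_vv(1)=-1440, F_vv(4)=6300.
Local maxima occur where both diagonal entries negative: (2, -3), (2, 1). Count: 2.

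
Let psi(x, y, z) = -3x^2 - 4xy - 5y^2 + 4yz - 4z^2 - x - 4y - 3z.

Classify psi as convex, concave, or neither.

psi is quadratic, so its Hessian is the constant matrix H = [[-6, -4, 0], [-4, -10, 4], [0, 4, -8]].
Leading principal minors: -6, 44, -256.
Signs alternate −, +, − ⇒ H ≺ 0 ⇒ concave.

concave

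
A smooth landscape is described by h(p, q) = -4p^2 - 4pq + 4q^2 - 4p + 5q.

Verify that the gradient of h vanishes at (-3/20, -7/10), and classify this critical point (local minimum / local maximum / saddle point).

saddle point

∇h = (-8p - 4q - 4, -4p + 8q + 5); substituting (-3/20, -7/10) gives ∇h = (0, 0), so (-3/20, -7/10) is indeed a critical point.
The Hessian of h is constant: H = [[-8, -4], [-4, 8]].
det(H) = (-8)·8 − (-4)² = -80.
Since det(H) < 0, H is indefinite and the critical point is a saddle point.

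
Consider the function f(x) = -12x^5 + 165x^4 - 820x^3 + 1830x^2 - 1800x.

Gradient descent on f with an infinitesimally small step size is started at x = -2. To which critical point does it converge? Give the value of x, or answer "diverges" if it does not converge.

f'(x) = -60(x - 5)(x - 3)(x - 2)(x - 1), so f'(-2) = -25200.
Gradient descent moves in the -f' direction, i.e. x is increasing.
The nearest critical point in that direction is x = 1, where f'' = 480 > 0 (a local minimum). The iterate converges there.

1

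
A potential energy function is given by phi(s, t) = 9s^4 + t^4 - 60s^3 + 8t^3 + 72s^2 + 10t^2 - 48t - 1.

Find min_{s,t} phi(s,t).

-414

phi(s,t) separates as P(s) + Q(t) − 1, so its minimum is min P + min Q − 1.
P'(s) = 36s(s - 4)(s - 1) vanishes at s ∈ {0, 1, 4}; Q'(t) = 4(t - 1)(t + 3)(t + 4) vanishes at t ∈ {-4, -3, 1}.
Local minima of P (where P''>0): P(0)=0, P(4)=-384. Local minima of Q: Q(-4)=96, Q(1)=-29.
So the global minimum of phi is P(4) + Q(1) − 1 = -384 − 29 − 1 = -414, attained at (4, 1).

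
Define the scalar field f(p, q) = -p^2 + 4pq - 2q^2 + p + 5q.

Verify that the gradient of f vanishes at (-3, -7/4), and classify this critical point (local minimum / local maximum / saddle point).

saddle point

∇f = (-2p + 4q + 1, 4p - 4q + 5); substituting (-3, -7/4) gives ∇f = (0, 0), so (-3, -7/4) is indeed a critical point.
The Hessian of f is constant: H = [[-2, 4], [4, -4]].
det(H) = (-2)·(-4) − 4² = -8.
Since det(H) < 0, H is indefinite and the critical point is a saddle point.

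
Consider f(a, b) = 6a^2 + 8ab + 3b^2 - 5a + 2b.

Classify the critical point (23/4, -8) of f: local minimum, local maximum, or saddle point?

The Hessian of f is constant: H = [[12, 8], [8, 6]].
det(H) = 12·6 − 8² = 8.
det(H) > 0 and tr(H) = 18 > 0, so H is positive definite and the point is a local minimum.

local minimum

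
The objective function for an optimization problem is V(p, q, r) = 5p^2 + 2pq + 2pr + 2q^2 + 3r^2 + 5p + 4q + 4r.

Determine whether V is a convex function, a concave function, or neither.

V is quadratic, so its Hessian is the constant matrix H = [[10, 2, 2], [2, 4, 0], [2, 0, 6]].
Leading principal minors: 10, 36, 200.
All positive ⇒ H ≻ 0 ⇒ convex.

convex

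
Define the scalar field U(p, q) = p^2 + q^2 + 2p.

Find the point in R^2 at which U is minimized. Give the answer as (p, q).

U(p,q) separates as A(p) + B(q), so its minimum is min A + min B.
A'(p) = 2p + 2 vanishes at p ∈ {-1}; B'(q) = 2q vanishes at q ∈ {0}.
Local minima of A (where A''>0): A(-1)=-1. Local minima of B: B(0)=0.
So the global minimum of U is A(-1) + B(0) = -1 + 0 = -1, attained at (-1, 0).

(-1, 0)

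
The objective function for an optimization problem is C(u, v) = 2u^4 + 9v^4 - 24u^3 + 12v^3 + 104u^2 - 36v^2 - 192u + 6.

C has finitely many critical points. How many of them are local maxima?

C separates as a function of u plus a function of v, so ∇C=0 decouples.
∂C/∂u = 8(u - 4)(u - 3)(u - 2) = 0 at u ∈ {2, 3, 4}; ∂C/∂v = 36v(v - 1)(v + 2) = 0 at v ∈ {-2, 0, 1}.
The Hessian is diagonal: diag(C_uu, C_vv). Second derivatives: C_uu(2)=16, C_uu(3)=-8, C_uu(4)=16; C_vv(-2)=216, C_vv(0)=-72, C_vv(1)=108.
Local maxima occur where both diagonal entries negative: (3, 0). Count: 1.

1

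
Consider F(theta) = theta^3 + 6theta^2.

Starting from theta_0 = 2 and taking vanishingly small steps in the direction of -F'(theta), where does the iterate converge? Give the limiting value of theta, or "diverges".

F'(theta) = 3theta(theta + 4), so F'(2) = 36.
Gradient descent moves in the -F' direction, i.e. theta is decreasing.
The nearest critical point in that direction is theta = 0, where F'' = 12 > 0 (a local minimum). The iterate converges there.

0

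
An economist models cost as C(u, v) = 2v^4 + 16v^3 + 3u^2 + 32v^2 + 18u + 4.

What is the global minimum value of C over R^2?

-23

C(u,v) separates as P(u) + Q(v) + 4, so its minimum is min P + min Q + 4.
P'(u) = 6u + 18 vanishes at u ∈ {-3}; Q'(v) = 8v(v + 2)(v + 4) vanishes at v ∈ {-4, -2, 0}.
Local minima of P (where P''>0): P(-3)=-27. Local minima of Q: Q(-4)=0, Q(0)=0.
So the global minimum of C is P(-3) + Q(-4) + 4 = -27 + 0 + 4 = -23, attained at (-3, -4).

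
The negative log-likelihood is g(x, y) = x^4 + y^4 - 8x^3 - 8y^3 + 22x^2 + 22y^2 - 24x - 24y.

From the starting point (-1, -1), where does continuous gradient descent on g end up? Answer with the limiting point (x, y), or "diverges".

(1, 1)

g is separable, so gradient descent decouples: x follows -∂g/∂x, y follows -∂g/∂y.
∂g/∂x = 4(x - 3)(x - 2)(x - 1); at x=-1 this is -96, so x increases.
∂g/∂y = 4(y - 3)(y - 2)(y - 1); at y=-1 this is -96, so y increases.
x converges to its nearest critical value 1 (a local min of the x-part); y converges to 1. The iterate converges to (1, 1).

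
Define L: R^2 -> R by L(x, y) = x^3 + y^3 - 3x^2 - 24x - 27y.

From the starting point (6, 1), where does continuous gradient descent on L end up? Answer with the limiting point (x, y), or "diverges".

(4, 3)

L is separable, so gradient descent decouples: x follows -∂L/∂x, y follows -∂L/∂y.
∂L/∂x = 3(x - 4)(x + 2); at x=6 this is 48, so x decreases.
∂L/∂y = 3(y - 3)(y + 3); at y=1 this is -24, so y increases.
x converges to its nearest critical value 4 (a local min of the x-part); y converges to 3. The iterate converges to (4, 3).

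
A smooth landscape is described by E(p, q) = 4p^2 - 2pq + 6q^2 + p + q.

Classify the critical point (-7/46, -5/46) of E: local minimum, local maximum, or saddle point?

local minimum

The Hessian of E is constant: H = [[8, -2], [-2, 12]].
det(H) = 8·12 − (-2)² = 92.
det(H) > 0 and tr(H) = 20 > 0, so H is positive definite and the point is a local minimum.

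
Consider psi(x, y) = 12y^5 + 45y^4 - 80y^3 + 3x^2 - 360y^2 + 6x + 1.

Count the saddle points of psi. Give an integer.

psi separates as a function of x plus a function of y, so ∇psi=0 decouples.
∂psi/∂x = 6(x + 1) = 0 at x ∈ {-1}; ∂psi/∂y = 60y(y - 2)(y + 2)(y + 3) = 0 at y ∈ {-3, -2, 0, 2}.
The Hessian is diagonal: diag(psi_xx, psi_yy). Second derivatives: psi_xx(-1)=6; psi_yy(-3)=-900, psi_yy(-2)=480, psi_yy(0)=-720, psi_yy(2)=2400.
Saddle points occur where the two diagonal entries have opposite signs: (-1, -3), (-1, 0). Count: 2.

2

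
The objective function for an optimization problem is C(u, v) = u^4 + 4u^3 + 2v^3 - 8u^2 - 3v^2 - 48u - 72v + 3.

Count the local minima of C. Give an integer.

2

C separates as a function of u plus a function of v, so ∇C=0 decouples.
∂C/∂u = 4(u - 2)(u + 2)(u + 3) = 0 at u ∈ {-3, -2, 2}; ∂C/∂v = 6(v - 4)(v + 3) = 0 at v ∈ {-3, 4}.
The Hessian is diagonal: diag(C_uu, C_vv). Second derivatives: C_uu(-3)=20, C_uu(-2)=-16, C_uu(2)=80; C_vv(-3)=-42, C_vv(4)=42.
Local minima occur where both diagonal entries positive: (-3, 4), (2, 4). Count: 2.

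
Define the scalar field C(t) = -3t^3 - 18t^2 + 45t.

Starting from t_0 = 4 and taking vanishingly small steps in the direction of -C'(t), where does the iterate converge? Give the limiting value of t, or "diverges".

diverges

C'(t) = -9(t - 1)(t + 5), so C'(4) = -243.
Gradient descent moves in the -C' direction, i.e. t is increasing.
There is no critical point above t=4, and C' keeps the same sign, so the iterate runs off to +∞.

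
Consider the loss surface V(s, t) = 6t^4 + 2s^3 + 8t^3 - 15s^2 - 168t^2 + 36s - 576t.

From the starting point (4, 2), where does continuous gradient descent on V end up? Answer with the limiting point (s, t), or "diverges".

(3, 4)

V is separable, so gradient descent decouples: s follows -∂V/∂s, t follows -∂V/∂t.
∂V/∂s = 6(s - 3)(s - 2); at s=4 this is 12, so s decreases.
∂V/∂t = 24(t - 4)(t + 2)(t + 3); at t=2 this is -960, so t increases.
s converges to its nearest critical value 3 (a local min of the s-part); t converges to 4. The iterate converges to (3, 4).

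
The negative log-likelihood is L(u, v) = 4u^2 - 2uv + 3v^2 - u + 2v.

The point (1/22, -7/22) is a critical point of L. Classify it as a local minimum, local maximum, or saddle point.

local minimum

The Hessian of L is constant: H = [[8, -2], [-2, 6]].
det(H) = 8·6 − (-2)² = 44.
det(H) > 0 and tr(H) = 14 > 0, so H is positive definite and the point is a local minimum.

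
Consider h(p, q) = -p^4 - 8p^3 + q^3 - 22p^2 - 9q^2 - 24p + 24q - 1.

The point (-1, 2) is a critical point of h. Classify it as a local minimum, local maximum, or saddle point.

The mixed partial ∂²h/∂p∂q is 0, so the Hessian at any point is diag(h_pp, h_qq) = diag(-4(3p^2 + 12p + 11), 6(q - 3)).
At (-1, 2): H = diag(-8, -6).
Both eigenvalues are negative, so H is negative definite: a local maximum.

local maximum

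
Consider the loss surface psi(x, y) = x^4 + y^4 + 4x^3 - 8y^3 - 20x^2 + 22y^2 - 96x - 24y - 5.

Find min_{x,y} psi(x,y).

psi(x,y) separates as P(x) + Q(y) − 5, so its minimum is min P + min Q − 5.
P'(x) = 4(x - 3)(x + 2)(x + 4) vanishes at x ∈ {-4, -2, 3}; Q'(y) = 4(y - 3)(y - 2)(y - 1) vanishes at y ∈ {1, 2, 3}.
Local minima of P (where P''>0): P(-4)=64, P(3)=-279. Local minima of Q: Q(1)=-9, Q(3)=-9.
So the global minimum of psi is P(3) + Q(1) − 5 = -279 − 9 − 5 = -293, attained at (3, 1).

-293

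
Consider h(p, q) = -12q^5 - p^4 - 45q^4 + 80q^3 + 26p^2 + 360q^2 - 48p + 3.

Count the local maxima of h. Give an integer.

h separates as a function of p plus a function of q, so ∇h=0 decouples.
∂h/∂p = -4(p - 3)(p - 1)(p + 4) = 0 at p ∈ {-4, 1, 3}; ∂h/∂q = -60q(q - 2)(q + 2)(q + 3) = 0 at q ∈ {-3, -2, 0, 2}.
The Hessian is diagonal: diag(h_pp, h_qq). Second derivatives: h_pp(-4)=-140, h_pp(1)=40, h_pp(3)=-56; h_qq(-3)=900, h_qq(-2)=-480, h_qq(0)=720, h_qq(2)=-2400.
Local maxima occur where both diagonal entries negative: (-4, -2), (-4, 2), (3, -2), (3, 2). Count: 4.

4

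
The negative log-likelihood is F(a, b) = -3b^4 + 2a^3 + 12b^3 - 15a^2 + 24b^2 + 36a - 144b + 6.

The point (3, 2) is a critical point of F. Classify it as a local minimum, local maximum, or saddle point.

The mixed partial ∂²F/∂a∂b is 0, so the Hessian at any point is diag(F_aa, F_bb) = diag(6(2a - 5), 12(-3b^2 + 6b + 4)).
At (3, 2): H = diag(6, 48).
Both eigenvalues are positive, so H is positive definite: a local minimum.

local minimum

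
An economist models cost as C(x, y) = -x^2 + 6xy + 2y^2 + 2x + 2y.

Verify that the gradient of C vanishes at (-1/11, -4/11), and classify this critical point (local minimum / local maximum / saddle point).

saddle point

∇C = (-2x + 6y + 2, 6x + 4y + 2); substituting (-1/11, -4/11) gives ∇C = (0, 0), so (-1/11, -4/11) is indeed a critical point.
The Hessian of C is constant: H = [[-2, 6], [6, 4]].
det(H) = (-2)·4 − 6² = -44.
Since det(H) < 0, H is indefinite and the critical point is a saddle point.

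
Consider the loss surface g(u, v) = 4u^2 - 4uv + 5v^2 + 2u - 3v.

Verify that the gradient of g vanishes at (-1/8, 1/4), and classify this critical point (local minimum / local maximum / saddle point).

∇g = (8u - 4v + 2, -4u + 10v - 3); substituting (-1/8, 1/4) gives ∇g = (0, 0), so (-1/8, 1/4) is indeed a critical point.
The Hessian of g is constant: H = [[8, -4], [-4, 10]].
det(H) = 8·10 − (-4)² = 64.
det(H) > 0 and tr(H) = 18 > 0, so H is positive definite and the point is a local minimum.

local minimum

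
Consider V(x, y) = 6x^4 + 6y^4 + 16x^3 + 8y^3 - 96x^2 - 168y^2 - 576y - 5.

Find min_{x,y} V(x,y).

-3973

V(x,y) separates as P(x) + Q(y) − 5, so its minimum is min P + min Q − 5.
P'(x) = 24x(x - 2)(x + 4) vanishes at x ∈ {-4, 0, 2}; Q'(y) = 24(y - 4)(y + 2)(y + 3) vanishes at y ∈ {-3, -2, 4}.
Local minima of P (where P''>0): P(-4)=-1024, P(2)=-160. Local minima of Q: Q(-3)=486, Q(4)=-2944.
So the global minimum of V is P(-4) + Q(4) − 5 = -1024 − 2944 − 5 = -3973, attained at (-4, 4).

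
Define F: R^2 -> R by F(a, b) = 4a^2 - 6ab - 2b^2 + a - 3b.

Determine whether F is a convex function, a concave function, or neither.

F is quadratic, so its Hessian is the constant matrix H = [[8, -6], [-6, -4]].
det(H) = -68, tr(H) = 4.
det(H) < 0, so H is indefinite: neither convex nor concave.

neither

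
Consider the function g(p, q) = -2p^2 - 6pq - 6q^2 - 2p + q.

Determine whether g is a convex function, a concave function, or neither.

concave

g is quadratic, so its Hessian is the constant matrix H = [[-4, -6], [-6, -12]].
det(H) = 12, tr(H) = -16.
det(H) > 0 and tr(H) < 0, so H is negative definite everywhere: concave.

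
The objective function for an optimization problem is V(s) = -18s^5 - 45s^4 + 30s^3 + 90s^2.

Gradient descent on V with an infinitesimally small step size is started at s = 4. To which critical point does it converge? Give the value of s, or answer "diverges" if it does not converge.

V'(s) = -90s(s - 1)(s + 1)(s + 2), so V'(4) = -32400.
Gradient descent moves in the -V' direction, i.e. s is increasing.
There is no critical point above s=4, and V' keeps the same sign, so the iterate runs off to +∞.

diverges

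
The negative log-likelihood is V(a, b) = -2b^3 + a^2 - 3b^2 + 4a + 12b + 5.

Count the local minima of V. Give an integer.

1

V separates as a function of a plus a function of b, so ∇V=0 decouples.
∂V/∂a = 2(a + 2) = 0 at a ∈ {-2}; ∂V/∂b = -6(b - 1)(b + 2) = 0 at b ∈ {-2, 1}.
The Hessian is diagonal: diag(V_aa, V_bb). Second derivatives: V_aa(-2)=2; V_bb(-2)=18, V_bb(1)=-18.
Local minima occur where both diagonal entries positive: (-2, -2). Count: 1.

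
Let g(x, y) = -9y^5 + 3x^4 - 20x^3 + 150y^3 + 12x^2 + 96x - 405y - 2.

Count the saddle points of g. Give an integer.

6

g separates as a function of x plus a function of y, so ∇g=0 decouples.
∂g/∂x = 12(x - 4)(x - 2)(x + 1) = 0 at x ∈ {-1, 2, 4}; ∂g/∂y = -45(y - 3)(y - 1)(y + 1)(y + 3) = 0 at y ∈ {-3, -1, 1, 3}.
The Hessian is diagonal: diag(g_xx, g_yy). Second derivatives: g_xx(-1)=180, g_xx(2)=-72, g_xx(4)=120; g_yy(-3)=2160, g_yy(-1)=-720, g_yy(1)=720, g_yy(3)=-2160.
Saddle points occur where the two diagonal entries have opposite signs: (-1, -1), (-1, 3), (2, -3), (2, 1), (4, -1), (4, 3). Count: 6.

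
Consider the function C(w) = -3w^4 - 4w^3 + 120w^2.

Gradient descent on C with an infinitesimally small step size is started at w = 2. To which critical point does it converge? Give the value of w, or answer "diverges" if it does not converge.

C'(w) = -12w(w - 4)(w + 5), so C'(2) = 336.
Gradient descent moves in the -C' direction, i.e. w is decreasing.
The nearest critical point in that direction is w = 0, where C'' = 240 > 0 (a local minimum). The iterate converges there.

0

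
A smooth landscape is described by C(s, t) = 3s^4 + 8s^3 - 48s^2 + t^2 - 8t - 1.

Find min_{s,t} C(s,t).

C(s,t) separates as P(s) + Q(t) − 1, so its minimum is min P + min Q − 1.
P'(s) = 12s(s - 2)(s + 4) vanishes at s ∈ {-4, 0, 2}; Q'(t) = 2(t - 4) vanishes at t ∈ {4}.
Local minima of P (where P''>0): P(-4)=-512, P(2)=-80. Local minima of Q: Q(4)=-16.
So the global minimum of C is P(-4) + Q(4) − 1 = -512 − 16 − 1 = -529, attained at (-4, 4).

-529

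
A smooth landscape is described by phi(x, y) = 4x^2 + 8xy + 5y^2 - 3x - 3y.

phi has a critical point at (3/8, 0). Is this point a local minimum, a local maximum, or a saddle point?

The Hessian of phi is constant: H = [[8, 8], [8, 10]].
det(H) = 8·10 − 8² = 16.
det(H) > 0 and tr(H) = 18 > 0, so H is positive definite and the point is a local minimum.

local minimum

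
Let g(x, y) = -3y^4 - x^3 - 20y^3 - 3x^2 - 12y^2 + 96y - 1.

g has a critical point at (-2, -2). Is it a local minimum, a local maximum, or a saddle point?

local minimum

The mixed partial ∂²g/∂x∂y is 0, so the Hessian at any point is diag(g_xx, g_yy) = diag(-6(x + 1), -12(3y^2 + 10y + 2)).
At (-2, -2): H = diag(6, 72).
Both eigenvalues are positive, so H is positive definite: a local minimum.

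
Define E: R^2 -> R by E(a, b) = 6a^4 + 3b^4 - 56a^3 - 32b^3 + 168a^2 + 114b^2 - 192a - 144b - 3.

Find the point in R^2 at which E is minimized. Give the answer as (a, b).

E(a,b) separates as P(a) + Q(b) − 3, so its minimum is min P + min Q − 3.
P'(a) = 24(a - 4)(a - 2)(a - 1) vanishes at a ∈ {1, 2, 4}; Q'(b) = 12(b - 4)(b - 3)(b - 1) vanishes at b ∈ {1, 3, 4}.
Local minima of P (where P''>0): P(1)=-74, P(4)=-128. Local minima of Q: Q(1)=-59, Q(4)=-32.
So the global minimum of E is P(4) + Q(1) − 3 = -128 − 59 − 3 = -190, attained at (4, 1).

(4, 1)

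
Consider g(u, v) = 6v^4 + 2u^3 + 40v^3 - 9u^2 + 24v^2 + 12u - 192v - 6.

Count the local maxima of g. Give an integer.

g separates as a function of u plus a function of v, so ∇g=0 decouples.
∂g/∂u = 6(u - 2)(u - 1) = 0 at u ∈ {1, 2}; ∂g/∂v = 24(v - 1)(v + 2)(v + 4) = 0 at v ∈ {-4, -2, 1}.
The Hessian is diagonal: diag(g_uu, g_vv). Second derivatives: g_uu(1)=-6, g_uu(2)=6; g_vv(-4)=240, g_vv(-2)=-144, g_vv(1)=360.
Local maxima occur where both diagonal entries negative: (1, -2). Count: 1.

1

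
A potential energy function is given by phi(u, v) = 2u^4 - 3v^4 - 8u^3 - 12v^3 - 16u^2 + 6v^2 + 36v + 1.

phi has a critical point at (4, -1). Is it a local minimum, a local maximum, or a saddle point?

The mixed partial ∂²phi/∂u∂v is 0, so the Hessian at any point is diag(phi_uu, phi_vv) = diag(8(3u^2 - 6u - 4), 12(-3v^2 - 6v + 1)).
At (4, -1): H = diag(160, 48).
Both eigenvalues are positive, so H is positive definite: a local minimum.

local minimum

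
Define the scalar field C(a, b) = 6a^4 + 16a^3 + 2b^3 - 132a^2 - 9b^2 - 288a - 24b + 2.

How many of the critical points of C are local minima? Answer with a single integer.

C separates as a function of a plus a function of b, so ∇C=0 decouples.
∂C/∂a = 24(a - 3)(a + 1)(a + 4) = 0 at a ∈ {-4, -1, 3}; ∂C/∂b = 6(b - 4)(b + 1) = 0 at b ∈ {-1, 4}.
The Hessian is diagonal: diag(C_aa, C_bb). Second derivatives: C_aa(-4)=504, C_aa(-1)=-288, C_aa(3)=672; C_bb(-1)=-30, C_bb(4)=30.
Local minima occur where both diagonal entries positive: (-4, 4), (3, 4). Count: 2.

2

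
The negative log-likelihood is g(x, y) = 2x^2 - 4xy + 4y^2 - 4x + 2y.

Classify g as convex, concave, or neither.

g is quadratic, so its Hessian is the constant matrix H = [[4, -4], [-4, 8]].
det(H) = 16, tr(H) = 12.
det(H) > 0 and tr(H) > 0, so H is positive definite everywhere: convex.

convex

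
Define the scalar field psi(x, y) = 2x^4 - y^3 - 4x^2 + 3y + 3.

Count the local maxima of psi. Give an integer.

1

psi separates as a function of x plus a function of y, so ∇psi=0 decouples.
∂psi/∂x = 8x(x - 1)(x + 1) = 0 at x ∈ {-1, 0, 1}; ∂psi/∂y = -3(y - 1)(y + 1) = 0 at y ∈ {-1, 1}.
The Hessian is diagonal: diag(psi_xx, psi_yy). Second derivatives: psi_xx(-1)=16, psi_xx(0)=-8, psi_xx(1)=16; psi_yy(-1)=6, psi_yy(1)=-6.
Local maxima occur where both diagonal entries negative: (0, 1). Count: 1.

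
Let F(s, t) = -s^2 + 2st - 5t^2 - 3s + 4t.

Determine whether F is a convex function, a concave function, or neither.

concave

F is quadratic, so its Hessian is the constant matrix H = [[-2, 2], [2, -10]].
det(H) = 16, tr(H) = -12.
det(H) > 0 and tr(H) < 0, so H is negative definite everywhere: concave.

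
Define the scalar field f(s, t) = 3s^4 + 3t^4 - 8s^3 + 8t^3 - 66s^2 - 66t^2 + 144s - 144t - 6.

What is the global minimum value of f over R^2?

-1140

f(s,t) separates as P(s) + Q(t) − 6, so its minimum is min P + min Q − 6.
P'(s) = 12(s - 4)(s - 1)(s + 3) vanishes at s ∈ {-3, 1, 4}; Q'(t) = 12(t - 3)(t + 1)(t + 4) vanishes at t ∈ {-4, -1, 3}.
Local minima of P (where P''>0): P(-3)=-567, P(4)=-224. Local minima of Q: Q(-4)=-224, Q(3)=-567.
So the global minimum of f is P(-3) + Q(3) − 6 = -567 − 567 − 6 = -1140, attained at (-3, 3).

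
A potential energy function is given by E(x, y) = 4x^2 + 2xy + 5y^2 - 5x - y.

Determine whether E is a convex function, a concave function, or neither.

E is quadratic, so its Hessian is the constant matrix H = [[8, 2], [2, 10]].
det(H) = 76, tr(H) = 18.
det(H) > 0 and tr(H) > 0, so H is positive definite everywhere: convex.

convex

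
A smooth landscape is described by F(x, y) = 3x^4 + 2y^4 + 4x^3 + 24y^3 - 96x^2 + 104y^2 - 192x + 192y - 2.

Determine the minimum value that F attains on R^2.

-1410

F(x,y) separates as P(x) + Q(y) − 2, so its minimum is min P + min Q − 2.
P'(x) = 12(x - 4)(x + 1)(x + 4) vanishes at x ∈ {-4, -1, 4}; Q'(y) = 8(y + 2)(y + 3)(y + 4) vanishes at y ∈ {-4, -3, -2}.
Local minima of P (where P''>0): P(-4)=-256, P(4)=-1280. Local minima of Q: Q(-4)=-128, Q(-2)=-128.
So the global minimum of F is P(4) + Q(-4) − 2 = -1280 − 128 − 2 = -1410, attained at (4, -4).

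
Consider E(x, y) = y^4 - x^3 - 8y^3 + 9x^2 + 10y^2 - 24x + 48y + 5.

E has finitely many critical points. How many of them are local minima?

2

E separates as a function of x plus a function of y, so ∇E=0 decouples.
∂E/∂x = -3(x - 4)(x - 2) = 0 at x ∈ {2, 4}; ∂E/∂y = 4(y - 4)(y - 3)(y + 1) = 0 at y ∈ {-1, 3, 4}.
The Hessian is diagonal: diag(E_xx, E_yy). Second derivatives: E_xx(2)=6, E_xx(4)=-6; E_yy(-1)=80, E_yy(3)=-16, E_yy(4)=20.
Local minima occur where both diagonal entries positive: (2, -1), (2, 4). Count: 2.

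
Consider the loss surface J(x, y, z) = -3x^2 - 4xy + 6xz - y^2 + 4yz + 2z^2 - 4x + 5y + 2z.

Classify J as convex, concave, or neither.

neither

J is quadratic, so its Hessian is the constant matrix H = [[-6, -4, 6], [-4, -2, 4], [6, 4, 4]].
Leading principal minors: -6, -4, -40.
Neither pattern holds ⇒ H is indefinite ⇒ neither convex nor concave.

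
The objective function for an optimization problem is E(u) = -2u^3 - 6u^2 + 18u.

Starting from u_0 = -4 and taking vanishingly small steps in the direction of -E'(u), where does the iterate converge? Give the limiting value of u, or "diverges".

E'(u) = -6(u - 1)(u + 3), so E'(-4) = -30.
Gradient descent moves in the -E' direction, i.e. u is increasing.
The nearest critical point in that direction is u = -3, where E'' = 24 > 0 (a local minimum). The iterate converges there.

-3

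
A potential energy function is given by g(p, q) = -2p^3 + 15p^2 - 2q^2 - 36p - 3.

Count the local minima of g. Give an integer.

0

g separates as a function of p plus a function of q, so ∇g=0 decouples.
∂g/∂p = -6(p - 3)(p - 2) = 0 at p ∈ {2, 3}; ∂g/∂q = -4q = 0 at q ∈ {0}.
The Hessian is diagonal: diag(g_pp, g_qq). Second derivatives: g_pp(2)=6, g_pp(3)=-6; g_qq(0)=-4.
Local minima occur where both diagonal entries positive: none. Count: 0.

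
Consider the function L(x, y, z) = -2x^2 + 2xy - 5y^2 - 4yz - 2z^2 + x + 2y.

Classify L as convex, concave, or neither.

L is quadratic, so its Hessian is the constant matrix H = [[-4, 2, 0], [2, -10, -4], [0, -4, -4]].
Leading principal minors: -4, 36, -80.
Signs alternate −, +, − ⇒ H ≺ 0 ⇒ concave.

concave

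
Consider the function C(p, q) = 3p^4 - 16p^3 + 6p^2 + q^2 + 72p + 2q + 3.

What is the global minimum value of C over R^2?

-45

C(p,q) separates as A(p) + B(q) + 3, so its minimum is min A + min B + 3.
A'(p) = 12(p - 3)(p - 2)(p + 1) vanishes at p ∈ {-1, 2, 3}; B'(q) = 2q + 2 vanishes at q ∈ {-1}.
Local minima of A (where A''>0): A(-1)=-47, A(3)=81. Local minima of B: B(-1)=-1.
So the global minimum of C is A(-1) + B(-1) + 3 = -47 − 1 + 3 = -45, attained at (-1, -1).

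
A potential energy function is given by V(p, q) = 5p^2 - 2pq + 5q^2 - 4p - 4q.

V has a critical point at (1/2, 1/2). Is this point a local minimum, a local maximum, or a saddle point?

The Hessian of V is constant: H = [[10, -2], [-2, 10]].
det(H) = 10·10 − (-2)² = 96.
det(H) > 0 and tr(H) = 20 > 0, so H is positive definite and the point is a local minimum.

local minimum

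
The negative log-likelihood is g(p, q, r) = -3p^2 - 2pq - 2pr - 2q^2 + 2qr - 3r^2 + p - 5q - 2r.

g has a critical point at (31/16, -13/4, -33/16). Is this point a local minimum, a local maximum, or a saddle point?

The Hessian is constant: H = [[-6, -2, -2], [-2, -4, 2], [-2, 2, -6]].
Leading principal minors: Δ₁ = -6, Δ₂ = 20, Δ₃ = -64.
The minors alternate sign starting negative (−, +, −), so H is negative definite: a local maximum.

local maximum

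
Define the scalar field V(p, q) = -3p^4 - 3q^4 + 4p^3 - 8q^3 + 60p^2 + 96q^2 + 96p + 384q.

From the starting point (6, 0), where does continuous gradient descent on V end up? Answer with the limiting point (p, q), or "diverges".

diverges

V is separable, so gradient descent decouples: p follows -∂V/∂p, q follows -∂V/∂q.
∂V/∂p = -12(p - 4)(p + 1)(p + 2); at p=6 this is -1344, so p increases.
∂V/∂q = -12(q - 4)(q + 2)(q + 4); at q=0 this is 384, so q decreases.
The p-coordinate has no critical point in that direction and runs off to infinity.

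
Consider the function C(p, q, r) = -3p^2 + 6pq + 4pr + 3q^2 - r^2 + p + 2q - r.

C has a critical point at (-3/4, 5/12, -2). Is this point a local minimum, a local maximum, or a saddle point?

saddle point

The Hessian is constant: H = [[-6, 6, 4], [6, 6, 0], [4, 0, -2]].
Leading principal minors: Δ₁ = -6, Δ₂ = -72, Δ₃ = 48.
The minors fit neither the all-positive nor the alternating-sign pattern, so H is indefinite: a saddle point.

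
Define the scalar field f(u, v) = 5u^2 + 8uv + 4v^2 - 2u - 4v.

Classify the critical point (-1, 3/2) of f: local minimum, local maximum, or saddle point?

The Hessian of f is constant: H = [[10, 8], [8, 8]].
det(H) = 10·8 − 8² = 16.
det(H) > 0 and tr(H) = 18 > 0, so H is positive definite and the point is a local minimum.

local minimum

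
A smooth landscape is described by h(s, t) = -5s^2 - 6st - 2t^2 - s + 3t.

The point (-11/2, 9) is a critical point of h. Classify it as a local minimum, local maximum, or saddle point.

local maximum

The Hessian of h is constant: H = [[-10, -6], [-6, -4]].
det(H) = (-10)·(-4) − (-6)² = 4.
det(H) > 0 and tr(H) = -14 < 0, so H is negative definite and the point is a local maximum.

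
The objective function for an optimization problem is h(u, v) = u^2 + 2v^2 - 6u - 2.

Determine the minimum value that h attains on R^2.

-11

h(u,v) separates as P(u) + Q(v) − 2, so its minimum is min P + min Q − 2.
P'(u) = 2u - 6 vanishes at u ∈ {3}; Q'(v) = 4v vanishes at v ∈ {0}.
Local minima of P (where P''>0): P(3)=-9. Local minima of Q: Q(0)=0.
So the global minimum of h is P(3) + Q(0) − 2 = -9 + 0 − 2 = -11, attained at (3, 0).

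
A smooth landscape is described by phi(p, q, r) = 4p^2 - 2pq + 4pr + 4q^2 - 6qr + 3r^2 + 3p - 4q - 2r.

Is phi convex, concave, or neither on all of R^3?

phi is quadratic, so its Hessian is the constant matrix H = [[8, -2, 4], [-2, 8, -6], [4, -6, 6]].
Leading principal minors: 8, 60, 40.
All positive ⇒ H ≻ 0 ⇒ convex.

convex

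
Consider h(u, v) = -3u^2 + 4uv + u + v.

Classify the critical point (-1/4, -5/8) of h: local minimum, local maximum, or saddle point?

The Hessian of h is constant: H = [[-6, 4], [4, 0]].
det(H) = (-6)·0 − 4² = -16.
Since det(H) < 0, H is indefinite and the critical point is a saddle point.

saddle point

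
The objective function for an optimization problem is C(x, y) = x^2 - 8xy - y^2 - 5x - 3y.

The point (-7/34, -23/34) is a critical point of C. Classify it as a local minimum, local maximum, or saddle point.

saddle point

The Hessian of C is constant: H = [[2, -8], [-8, -2]].
det(H) = 2·(-2) − (-8)² = -68.
Since det(H) < 0, H is indefinite and the critical point is a saddle point.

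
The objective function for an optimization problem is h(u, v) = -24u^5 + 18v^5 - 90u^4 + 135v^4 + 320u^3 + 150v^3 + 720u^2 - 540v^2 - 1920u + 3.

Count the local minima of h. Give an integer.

4

h separates as a function of u plus a function of v, so ∇h=0 decouples.
∂h/∂u = -120(u - 2)(u - 1)(u + 2)(u + 4) = 0 at u ∈ {-4, -2, 1, 2}; ∂h/∂v = 90v(v - 1)(v + 3)(v + 4) = 0 at v ∈ {-4, -3, 0, 1}.
The Hessian is diagonal: diag(h_uu, h_vv). Second derivatives: h_uu(-4)=7200, h_uu(-2)=-2880, h_uu(1)=1800, h_uu(2)=-2880; h_vv(-4)=-1800, h_vv(-3)=1080, h_vv(0)=-1080, h_vv(1)=1800.
Local minima occur where both diagonal entries positive: (-4, -3), (-4, 1), (1, -3), (1, 1). Count: 4.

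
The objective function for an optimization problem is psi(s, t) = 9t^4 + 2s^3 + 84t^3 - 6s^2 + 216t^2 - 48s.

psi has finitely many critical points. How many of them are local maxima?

1

psi separates as a function of s plus a function of t, so ∇psi=0 decouples.
∂psi/∂s = 6(s - 4)(s + 2) = 0 at s ∈ {-2, 4}; ∂psi/∂t = 36t(t + 3)(t + 4) = 0 at t ∈ {-4, -3, 0}.
The Hessian is diagonal: diag(psi_ss, psi_tt). Second derivatives: psi_ss(-2)=-36, psi_ss(4)=36; psi_tt(-4)=144, psi_tt(-3)=-108, psi_tt(0)=432.
Local maxima occur where both diagonal entries negative: (-2, -3). Count: 1.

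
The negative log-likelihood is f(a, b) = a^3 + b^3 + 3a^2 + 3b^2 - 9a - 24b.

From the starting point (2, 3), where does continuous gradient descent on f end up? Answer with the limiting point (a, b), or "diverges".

f is separable, so gradient descent decouples: a follows -∂f/∂a, b follows -∂f/∂b.
∂f/∂a = 3(a - 1)(a + 3); at a=2 this is 15, so a decreases.
∂f/∂b = 3(b - 2)(b + 4); at b=3 this is 21, so b decreases.
a converges to its nearest critical value 1 (a local min of the a-part); b converges to 2. The iterate converges to (1, 2).

(1, 2)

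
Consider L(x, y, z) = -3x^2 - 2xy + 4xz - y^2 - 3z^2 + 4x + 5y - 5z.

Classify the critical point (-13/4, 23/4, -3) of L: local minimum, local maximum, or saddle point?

The Hessian is constant: H = [[-6, -2, 4], [-2, -2, 0], [4, 0, -6]].
Leading principal minors: Δ₁ = -6, Δ₂ = 8, Δ₃ = -16.
The minors alternate sign starting negative (−, +, −), so H is negative definite: a local maximum.

local maximum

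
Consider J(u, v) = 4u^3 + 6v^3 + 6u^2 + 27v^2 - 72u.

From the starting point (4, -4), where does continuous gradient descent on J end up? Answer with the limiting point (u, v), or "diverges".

J is separable, so gradient descent decouples: u follows -∂J/∂u, v follows -∂J/∂v.
∂J/∂u = 12(u - 2)(u + 3); at u=4 this is 168, so u decreases.
∂J/∂v = 18v(v + 3); at v=-4 this is 72, so v decreases.
The v-coordinate has no critical point in that direction and runs off to infinity.

diverges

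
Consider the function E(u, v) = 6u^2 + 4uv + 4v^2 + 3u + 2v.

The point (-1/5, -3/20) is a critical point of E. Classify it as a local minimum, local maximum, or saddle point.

The Hessian of E is constant: H = [[12, 4], [4, 8]].
det(H) = 12·8 − 4² = 80.
det(H) > 0 and tr(H) = 20 > 0, so H is positive definite and the point is a local minimum.

local minimum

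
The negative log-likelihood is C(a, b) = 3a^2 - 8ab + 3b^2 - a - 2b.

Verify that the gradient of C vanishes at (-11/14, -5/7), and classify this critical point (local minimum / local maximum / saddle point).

∇C = (6a - 8b - 1, -8a + 6b - 2); substituting (-11/14, -5/7) gives ∇C = (0, 0), so (-11/14, -5/7) is indeed a critical point.
The Hessian of C is constant: H = [[6, -8], [-8, 6]].
det(H) = 6·6 − (-8)² = -28.
Since det(H) < 0, H is indefinite and the critical point is a saddle point.

saddle point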